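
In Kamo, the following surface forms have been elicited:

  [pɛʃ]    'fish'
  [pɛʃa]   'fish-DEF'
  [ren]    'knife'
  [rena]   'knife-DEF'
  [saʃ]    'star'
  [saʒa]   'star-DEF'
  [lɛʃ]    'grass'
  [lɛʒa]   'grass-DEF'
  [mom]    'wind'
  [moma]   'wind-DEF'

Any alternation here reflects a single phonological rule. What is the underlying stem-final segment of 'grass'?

/ʒ/

The stem for 'grass' ends in [ʃ] in [lɛʃ] but [ʒ] in [lɛʒa].
But 'fish' keeps [ʃ] in both environments ([pɛʃ], [pɛʃa]), so there is no rule changing /ʃ/ to [ʒ] before the DEF suffix.
The alternation reflects word-final obstruent devoicing: voiced obstruents become voiceless word-finally. /ʒ/ is underlying.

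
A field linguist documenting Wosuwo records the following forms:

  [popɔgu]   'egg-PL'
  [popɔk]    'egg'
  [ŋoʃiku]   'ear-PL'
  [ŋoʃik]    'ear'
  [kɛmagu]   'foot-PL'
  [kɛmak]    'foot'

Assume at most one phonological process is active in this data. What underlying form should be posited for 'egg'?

/popɔg/

In [popɔgu] and [popɔk] the final segment of 'egg' alternates: [g] ~ [k].
Compare 'ear', with invariant [k] in [ŋoʃiku] and [ŋoʃik]: an analysis with underlying /k/ and a rule producing [g] before the PL suffix would wrongly predict alternation here too.
The alternation reflects word-final obstruent devoicing: voiced obstruents become voiceless word-finally. /g/ is underlying.
Hence 'egg' is /popɔg/ underlyingly.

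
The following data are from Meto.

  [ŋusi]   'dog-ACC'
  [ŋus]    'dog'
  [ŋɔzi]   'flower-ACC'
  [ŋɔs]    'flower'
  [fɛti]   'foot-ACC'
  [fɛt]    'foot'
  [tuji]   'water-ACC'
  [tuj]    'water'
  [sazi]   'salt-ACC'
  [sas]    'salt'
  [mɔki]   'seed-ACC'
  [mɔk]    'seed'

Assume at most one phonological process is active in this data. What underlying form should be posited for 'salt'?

/saz/

In [sazi] and [sas] the final segment of 'salt' alternates: [z] ~ [s].
If /s/ were underlying and a rule turned it into [z] before the ACC suffix, 'dog' would also alternate; but it has [s] in both [ŋusi] and [ŋus].
The underlying segment must be /z/; voiced obstruents become voiceless word-finally, yielding [s] there.
So 'salt' = /saz/.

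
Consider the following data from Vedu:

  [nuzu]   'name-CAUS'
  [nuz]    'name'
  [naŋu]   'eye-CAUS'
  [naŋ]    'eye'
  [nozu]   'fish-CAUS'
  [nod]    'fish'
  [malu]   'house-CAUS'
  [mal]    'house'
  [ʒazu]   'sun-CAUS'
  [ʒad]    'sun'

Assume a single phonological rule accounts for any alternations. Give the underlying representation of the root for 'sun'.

/ʒad/

In [ʒazu] and [ʒad] the final segment of 'sun' alternates: [z] ~ [d].
But 'name' keeps [z] in both environments ([nuzu], [nuz]), so there is no rule changing /z/ to [d] in isolation.
Therefore /d/ is basic and [z] is derived by intervocalic spirantization (voiced stops become fricatives between vowels).
So 'sun' = /ʒad/.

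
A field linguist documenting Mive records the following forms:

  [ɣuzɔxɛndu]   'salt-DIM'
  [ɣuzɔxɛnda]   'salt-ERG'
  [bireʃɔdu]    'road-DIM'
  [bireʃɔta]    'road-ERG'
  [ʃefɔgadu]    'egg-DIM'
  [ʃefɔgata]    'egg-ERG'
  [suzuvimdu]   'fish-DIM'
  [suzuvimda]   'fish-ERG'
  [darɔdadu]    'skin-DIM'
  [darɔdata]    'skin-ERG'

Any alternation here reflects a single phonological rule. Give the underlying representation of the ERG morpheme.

/-ta/

The ERG morpheme has two allomorphs, [-da] and [-ta].
The DIM suffix, which begins with [d], is invariant after every stem; so [d] is not altered by any rule here.
The ERG suffix is therefore /-ta/ underlyingly, with post-nasal voicing: voiceless stops become voiced after a nasal.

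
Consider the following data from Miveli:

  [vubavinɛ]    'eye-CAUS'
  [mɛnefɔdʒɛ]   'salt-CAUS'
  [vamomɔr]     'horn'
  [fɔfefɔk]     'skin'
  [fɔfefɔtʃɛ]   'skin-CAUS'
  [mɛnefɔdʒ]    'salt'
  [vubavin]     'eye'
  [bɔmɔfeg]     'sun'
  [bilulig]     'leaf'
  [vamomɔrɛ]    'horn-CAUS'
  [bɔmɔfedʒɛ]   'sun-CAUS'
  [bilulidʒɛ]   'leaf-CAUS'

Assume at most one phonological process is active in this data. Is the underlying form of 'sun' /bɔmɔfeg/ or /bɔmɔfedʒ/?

/bɔmɔfeg/

The root 'sun' surfaces as [bɔmɔfedʒɛ] and [bɔmɔfeg], with a stem-final [dʒ] ~ [g] alternation.
The stem 'salt' ([mɛnefɔdʒɛ], [mɛnefɔdʒ]) shows [dʒ] unchanged in both environments, so [dʒ] cannot be basic with [g] derived in isolation.
Therefore /g/ is basic and [dʒ] is derived by palatalization before a front vowel (/k/ and /g/ become palato-alveolar [tʃ] and [dʒ] before a front vowel).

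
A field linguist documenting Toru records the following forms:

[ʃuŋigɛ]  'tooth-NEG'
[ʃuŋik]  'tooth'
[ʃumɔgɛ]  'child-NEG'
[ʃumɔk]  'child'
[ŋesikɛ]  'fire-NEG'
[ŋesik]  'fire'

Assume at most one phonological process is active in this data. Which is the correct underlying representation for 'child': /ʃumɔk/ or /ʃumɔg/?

The stem for 'child' ends in [g] in [ʃumɔgɛ] but [k] in [ʃumɔk].
Compare 'fire', with invariant [k] in [ŋesikɛ] and [ŋesik]: an analysis with underlying /k/ and a rule producing [g] before the NEG suffix would wrongly predict alternation here too.
So /g/ is underlying, and a rule of word-final obstruent devoicing — voiced obstruents become voiceless word-finally — gives [k].

/ʃumɔg/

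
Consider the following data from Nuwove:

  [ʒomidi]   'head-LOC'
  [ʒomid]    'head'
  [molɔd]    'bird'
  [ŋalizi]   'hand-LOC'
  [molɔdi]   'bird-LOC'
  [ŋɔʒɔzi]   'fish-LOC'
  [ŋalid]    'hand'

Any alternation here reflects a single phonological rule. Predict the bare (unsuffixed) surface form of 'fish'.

[ŋɔʒɔd]

The stem for 'hand' ends in [d] in [ŋalid] but [z] in [ŋalizi].
The stem 'bird' ([molɔd], [molɔdi]) shows [d] unchanged in both environments, so [d] cannot be basic with [z] derived before the LOC suffix.
So /z/ is underlying, and a rule of word-final hardening — voiced fricatives become stops word-finally — gives [d].
The one attested form of 'fish', [ŋɔʒɔzi], shows underlying /ŋɔʒɔz/. Applying the same rule word-finally gives [ŋɔʒɔd].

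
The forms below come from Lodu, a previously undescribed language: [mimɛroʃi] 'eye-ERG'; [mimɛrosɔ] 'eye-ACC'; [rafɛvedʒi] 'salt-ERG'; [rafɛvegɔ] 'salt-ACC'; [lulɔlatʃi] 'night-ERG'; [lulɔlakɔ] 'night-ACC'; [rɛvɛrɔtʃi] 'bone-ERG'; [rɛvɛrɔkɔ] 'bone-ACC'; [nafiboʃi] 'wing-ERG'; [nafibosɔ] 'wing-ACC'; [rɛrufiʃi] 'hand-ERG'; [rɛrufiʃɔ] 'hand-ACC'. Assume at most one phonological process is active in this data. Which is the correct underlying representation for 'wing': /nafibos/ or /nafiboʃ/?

/nafibos/

The root 'wing' surfaces as [nafiboʃi] and [nafibosɔ], with a stem-final [ʃ] ~ [s] alternation.
But 'hand' keeps [ʃ] in both environments ([rɛrufiʃi], [rɛrufiʃɔ]), so there is no rule changing /ʃ/ to [s] before the ACC suffix.
The underlying segment must be /s/; /k/, /g/ and /s/ become palato-alveolar [tʃ], [dʒ] and [ʃ] before a front vowel, yielding [ʃ] there.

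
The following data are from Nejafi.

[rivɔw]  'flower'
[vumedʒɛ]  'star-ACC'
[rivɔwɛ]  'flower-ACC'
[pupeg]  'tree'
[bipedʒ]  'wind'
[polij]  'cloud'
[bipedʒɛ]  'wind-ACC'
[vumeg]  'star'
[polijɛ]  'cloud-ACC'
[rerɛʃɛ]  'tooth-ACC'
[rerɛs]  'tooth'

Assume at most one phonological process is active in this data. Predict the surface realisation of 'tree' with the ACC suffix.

[pupedʒɛ]

The root 'star' surfaces as [vumedʒɛ] and [vumeg], with a stem-final [dʒ] ~ [g] alternation.
But 'wind' keeps [dʒ] in both environments ([bipedʒɛ], [bipedʒ]), so there is no rule changing /dʒ/ to [g] in isolation.
So /g/ is underlying, and a rule of palatalization before a front vowel — /g/ and /s/ become palato-alveolar [dʒ] and [ʃ] before a front vowel — gives [dʒ].
The one attested form of 'tree', [pupeg], shows underlying /pupeg/. Applying the same rule before a front vowel gives [pupedʒɛ].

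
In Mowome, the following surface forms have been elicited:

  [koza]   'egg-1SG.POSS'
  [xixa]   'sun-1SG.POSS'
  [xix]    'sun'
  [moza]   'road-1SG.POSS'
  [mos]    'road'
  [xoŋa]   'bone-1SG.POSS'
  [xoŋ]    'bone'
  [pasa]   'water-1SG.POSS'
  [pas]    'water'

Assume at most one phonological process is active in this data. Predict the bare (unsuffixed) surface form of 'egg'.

'road' shows [z] ~ [s] at the end of the stem ([moza] vs [mos]).
If /s/ were underlying and a rule turned it into [z] before the 1SG.POSS suffix, 'water' would also alternate; but it has [s] in both [pasa] and [pas].
The alternation reflects word-final obstruent devoicing: voiced obstruents become voiceless word-finally. /z/ is underlying.
The one attested form of 'egg', [koza], shows underlying /koz/. Applying the same rule word-finally gives [kos].

[kos]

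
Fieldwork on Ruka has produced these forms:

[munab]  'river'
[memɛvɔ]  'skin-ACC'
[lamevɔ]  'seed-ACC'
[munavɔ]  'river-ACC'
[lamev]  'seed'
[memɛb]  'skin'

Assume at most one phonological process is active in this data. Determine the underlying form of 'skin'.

/memɛb/

In [memɛb] and [memɛvɔ] the final segment of 'skin' alternates: [b] ~ [v].
If /v/ were underlying and a rule turned it into [b] in isolation, 'seed' would also alternate; but it has [v] in both [lamev] and [lamevɔ].
Therefore /b/ is basic and [v] is derived by intervocalic spirantization (voiced stops become fricatives between vowels).
Hence 'skin' is /memɛb/ underlyingly.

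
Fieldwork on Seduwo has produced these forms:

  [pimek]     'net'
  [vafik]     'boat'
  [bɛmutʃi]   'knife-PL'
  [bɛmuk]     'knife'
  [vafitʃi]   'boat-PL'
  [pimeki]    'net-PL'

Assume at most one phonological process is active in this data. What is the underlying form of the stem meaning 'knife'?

The root 'knife' surfaces as [bɛmutʃi] and [bɛmuk], with a stem-final [tʃ] ~ [k] alternation.
If /k/ were underlying and a rule turned it into [tʃ] before the PL suffix, 'net' would also alternate; but it has [k] in both [pimeki] and [pimek].
The underlying segment must be /tʃ/; palato-alveolar /tʃ/ becomes [k] when no front vowel follows, yielding [k] there.

/bɛmutʃ/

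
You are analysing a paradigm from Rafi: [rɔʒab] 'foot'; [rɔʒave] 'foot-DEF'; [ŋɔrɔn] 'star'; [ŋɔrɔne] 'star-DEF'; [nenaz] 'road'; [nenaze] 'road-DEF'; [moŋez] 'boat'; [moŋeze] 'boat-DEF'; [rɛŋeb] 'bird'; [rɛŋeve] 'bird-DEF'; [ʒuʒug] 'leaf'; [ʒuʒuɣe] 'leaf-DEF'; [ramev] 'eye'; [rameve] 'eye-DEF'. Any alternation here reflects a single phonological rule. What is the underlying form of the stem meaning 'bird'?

/rɛŋeb/

The root 'bird' surfaces as [rɛŋeb] and [rɛŋeve], with a stem-final [b] ~ [v] alternation.
Compare 'eye', with invariant [v] in [ramev] and [rameve]: an analysis with underlying /v/ and a rule producing [b] in isolation would wrongly predict alternation here too.
The underlying segment must be /b/; voiced stops become fricatives between vowels, yielding [v] there.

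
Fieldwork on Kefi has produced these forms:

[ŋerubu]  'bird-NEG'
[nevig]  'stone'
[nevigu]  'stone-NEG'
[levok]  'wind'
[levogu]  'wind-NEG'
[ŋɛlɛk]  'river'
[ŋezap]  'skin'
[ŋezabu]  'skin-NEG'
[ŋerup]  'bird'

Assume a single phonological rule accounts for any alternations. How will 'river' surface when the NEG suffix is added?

In [levok] and [levogu] the final segment of 'wind' alternates: [k] ~ [g].
But 'stone' keeps [g] in both environments ([nevig], [nevigu]), so there is no rule changing /g/ to [k] in isolation.
So /k/ is underlying, and a rule of intervocalic voicing — voiceless stops become voiced between vowels — gives [g].
From [ŋɛlɛk] the stem 'river' is /ŋɛlɛk/; between vowels this yields [ŋɛlɛgu].

[ŋɛlɛgu]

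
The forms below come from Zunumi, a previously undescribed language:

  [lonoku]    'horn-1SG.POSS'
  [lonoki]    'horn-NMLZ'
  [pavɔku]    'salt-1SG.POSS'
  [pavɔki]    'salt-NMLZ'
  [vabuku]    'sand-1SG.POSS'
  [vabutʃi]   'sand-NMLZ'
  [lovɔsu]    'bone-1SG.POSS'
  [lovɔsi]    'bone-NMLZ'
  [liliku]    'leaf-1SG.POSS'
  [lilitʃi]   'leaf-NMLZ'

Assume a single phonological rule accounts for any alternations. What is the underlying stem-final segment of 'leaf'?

In [liliku] and [lilitʃi] the final segment of 'leaf' alternates: [k] ~ [tʃ].
The stem 'salt' ([pavɔku], [pavɔki]) shows [k] unchanged in both environments, so [k] cannot be basic with [tʃ] derived before the NMLZ suffix.
So /tʃ/ is underlying, and a rule of depalatalization — palato-alveolar /tʃ/ becomes [k] when no front vowel follows — gives [k].

/tʃ/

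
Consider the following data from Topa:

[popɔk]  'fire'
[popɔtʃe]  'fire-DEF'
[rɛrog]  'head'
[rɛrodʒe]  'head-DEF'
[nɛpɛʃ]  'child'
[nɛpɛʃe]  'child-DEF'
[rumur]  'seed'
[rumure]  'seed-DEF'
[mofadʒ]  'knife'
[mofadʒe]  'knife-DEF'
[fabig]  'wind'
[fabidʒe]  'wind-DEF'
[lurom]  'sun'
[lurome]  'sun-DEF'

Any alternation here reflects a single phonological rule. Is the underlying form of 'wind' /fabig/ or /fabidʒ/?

/fabig/

The root 'wind' surfaces as [fabig] and [fabidʒe], with a stem-final [g] ~ [dʒ] alternation.
Compare 'knife', with invariant [dʒ] in [mofadʒ] and [mofadʒe]: an analysis with underlying /dʒ/ and a rule producing [g] in isolation would wrongly predict alternation here too.
The alternation reflects palatalization before a front vowel: /k/ and /g/ become palato-alveolar [tʃ] and [dʒ] before a front vowel. /g/ is underlying.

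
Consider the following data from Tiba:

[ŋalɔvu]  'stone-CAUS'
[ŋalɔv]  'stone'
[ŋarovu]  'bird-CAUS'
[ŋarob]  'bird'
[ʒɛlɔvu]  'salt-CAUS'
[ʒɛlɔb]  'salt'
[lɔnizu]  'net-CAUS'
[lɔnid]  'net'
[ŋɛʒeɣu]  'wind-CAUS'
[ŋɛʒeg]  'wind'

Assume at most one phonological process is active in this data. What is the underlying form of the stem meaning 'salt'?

The root 'salt' surfaces as [ʒɛlɔvu] and [ʒɛlɔb], with a stem-final [v] ~ [b] alternation.
But 'stone' keeps [v] in both environments ([ŋalɔvu], [ŋalɔv]), so there is no rule changing /v/ to [b] in isolation.
Therefore /b/ is basic and [v] is derived by intervocalic spirantization (voiced stops become fricatives between vowels).
Hence 'salt' is /ʒɛlɔb/ underlyingly.

/ʒɛlɔb/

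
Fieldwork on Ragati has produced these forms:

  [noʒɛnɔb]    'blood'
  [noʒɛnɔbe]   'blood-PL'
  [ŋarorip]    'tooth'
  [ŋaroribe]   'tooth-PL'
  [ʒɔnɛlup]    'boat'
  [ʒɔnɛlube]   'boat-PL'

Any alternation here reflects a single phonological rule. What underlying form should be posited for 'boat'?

In [ʒɔnɛlup] and [ʒɔnɛlube] the final segment of 'boat' alternates: [p] ~ [b].
But 'blood' keeps [b] in both environments ([noʒɛnɔb], [noʒɛnɔbe]), so there is no rule changing /b/ to [p] in isolation.
The underlying segment must be /p/; voiceless stops become voiced between vowels, yielding [b] there.
So 'boat' = /ʒɔnɛlup/.

/ʒɔnɛlup/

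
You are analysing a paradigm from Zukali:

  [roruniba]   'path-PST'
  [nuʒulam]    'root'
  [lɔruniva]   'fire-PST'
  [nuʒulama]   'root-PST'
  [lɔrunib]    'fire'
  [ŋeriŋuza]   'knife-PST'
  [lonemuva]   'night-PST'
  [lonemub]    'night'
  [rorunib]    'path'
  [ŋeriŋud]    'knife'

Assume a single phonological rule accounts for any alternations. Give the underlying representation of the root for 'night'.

In [lonemuva] and [lonemub] the final segment of 'night' alternates: [v] ~ [b].
If /b/ were underlying and a rule turned it into [v] before the PST suffix, 'path' would also alternate; but it has [b] in both [roruniba] and [rorunib].
Therefore /v/ is basic and [b] is derived by word-final hardening (voiced fricatives become stops word-finally).

/lonemuv/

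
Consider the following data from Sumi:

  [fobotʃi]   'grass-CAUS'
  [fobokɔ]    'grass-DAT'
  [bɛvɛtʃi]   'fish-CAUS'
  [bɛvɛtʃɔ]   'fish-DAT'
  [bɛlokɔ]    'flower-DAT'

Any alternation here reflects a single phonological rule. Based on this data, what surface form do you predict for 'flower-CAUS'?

[bɛlotʃi]

The root 'grass' surfaces as [fobotʃi] and [fobokɔ], with a stem-final [tʃ] ~ [k] alternation.
But 'fish' keeps [tʃ] in both environments ([bɛvɛtʃi], [bɛvɛtʃɔ]), so there is no rule changing /tʃ/ to [k] before the DAT suffix.
The underlying segment must be /k/; /k/ becomes palato-alveolar [tʃ] before a front vowel, yielding [tʃ] there.
From [bɛlokɔ] the stem 'flower' is /bɛlok/; before a front vowel this yields [bɛlotʃi].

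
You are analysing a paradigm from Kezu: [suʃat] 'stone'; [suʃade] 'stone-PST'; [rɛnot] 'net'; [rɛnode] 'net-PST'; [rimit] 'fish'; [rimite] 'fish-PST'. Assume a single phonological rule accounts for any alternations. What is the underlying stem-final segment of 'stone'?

/d/

'stone' shows [t] ~ [d] at the end of the stem ([suʃat] vs [suʃade]).
If /t/ were underlying and a rule turned it into [d] before the PST suffix, 'fish' would also alternate; but it has [t] in both [rimit] and [rimite].
Therefore /d/ is basic and [t] is derived by word-final obstruent devoicing (voiced obstruents become voiceless word-finally).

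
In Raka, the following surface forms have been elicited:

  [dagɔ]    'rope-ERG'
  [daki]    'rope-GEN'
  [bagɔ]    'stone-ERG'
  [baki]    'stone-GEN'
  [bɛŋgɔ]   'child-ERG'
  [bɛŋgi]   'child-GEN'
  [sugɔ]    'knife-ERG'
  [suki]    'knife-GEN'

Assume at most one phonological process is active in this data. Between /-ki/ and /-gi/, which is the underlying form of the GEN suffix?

The GEN morpheme has two allomorphs, [-gi] and [-ki].
The ERG suffix, which begins with [g], is invariant after every stem; so [g] is not altered by any rule here.
The GEN suffix is therefore /-ki/ underlyingly, with post-nasal voicing: voiceless stops become voiced after a nasal.

/-ki/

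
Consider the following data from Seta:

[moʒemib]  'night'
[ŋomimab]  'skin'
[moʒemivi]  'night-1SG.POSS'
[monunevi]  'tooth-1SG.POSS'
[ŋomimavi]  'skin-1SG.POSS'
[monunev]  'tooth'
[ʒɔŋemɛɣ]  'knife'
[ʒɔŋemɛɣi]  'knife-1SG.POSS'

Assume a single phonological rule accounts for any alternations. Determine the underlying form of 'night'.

The stem for 'night' ends in [b] in [moʒemib] but [v] in [moʒemivi].
The stem 'tooth' ([monunev], [monunevi]) shows [v] unchanged in both environments, so [v] cannot be basic with [b] derived in isolation.
So /b/ is underlying, and a rule of intervocalic spirantization — voiced stops become fricatives between vowels — gives [v].
The underlying form of 'night' is therefore /moʒemib/.

/moʒemib/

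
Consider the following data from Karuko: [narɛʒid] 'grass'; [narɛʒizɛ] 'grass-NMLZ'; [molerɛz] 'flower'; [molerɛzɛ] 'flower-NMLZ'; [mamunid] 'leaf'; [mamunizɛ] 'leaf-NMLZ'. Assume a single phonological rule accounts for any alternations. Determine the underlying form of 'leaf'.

The root 'leaf' surfaces as [mamunid] and [mamunizɛ], with a stem-final [d] ~ [z] alternation.
If /z/ were underlying and a rule turned it into [d] in isolation, 'flower' would also alternate; but it has [z] in both [molerɛz] and [molerɛzɛ].
The underlying segment must be /d/; voiced stops become fricatives between vowels, yielding [z] there.

/mamunid/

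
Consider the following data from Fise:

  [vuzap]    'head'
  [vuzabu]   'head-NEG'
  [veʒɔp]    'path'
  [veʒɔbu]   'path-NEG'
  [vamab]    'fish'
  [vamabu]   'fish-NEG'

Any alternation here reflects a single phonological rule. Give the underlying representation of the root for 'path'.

/veʒɔp/

'path' shows [p] ~ [b] at the end of the stem ([veʒɔp] vs [veʒɔbu]).
But 'fish' keeps [b] in both environments ([vamab], [vamabu]), so there is no rule changing /b/ to [p] in isolation.
Therefore /p/ is basic and [b] is derived by intervocalic voicing (voiceless stops become voiced between vowels).
The underlying form of 'path' is therefore /veʒɔp/.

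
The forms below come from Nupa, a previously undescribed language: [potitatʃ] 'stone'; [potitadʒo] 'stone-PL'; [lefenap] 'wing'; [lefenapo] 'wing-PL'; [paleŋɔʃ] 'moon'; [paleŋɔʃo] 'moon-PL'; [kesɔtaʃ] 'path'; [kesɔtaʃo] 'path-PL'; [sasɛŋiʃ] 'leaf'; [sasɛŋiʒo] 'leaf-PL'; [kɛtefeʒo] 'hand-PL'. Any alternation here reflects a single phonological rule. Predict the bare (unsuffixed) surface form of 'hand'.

'leaf' shows [ʃ] ~ [ʒ] at the end of the stem ([sasɛŋiʃ] vs [sasɛŋiʒo]).
The stem 'moon' ([paleŋɔʃ], [paleŋɔʃo]) shows [ʃ] unchanged in both environments, so [ʃ] cannot be basic with [ʒ] derived before the PL suffix.
The alternation reflects word-final obstruent devoicing: voiced obstruents become voiceless word-finally. /ʒ/ is underlying.
The one attested form of 'hand', [kɛtefeʒo], shows underlying /kɛtefeʒ/. Applying the same rule word-finally gives [kɛtefeʃ].

[kɛtefeʃ]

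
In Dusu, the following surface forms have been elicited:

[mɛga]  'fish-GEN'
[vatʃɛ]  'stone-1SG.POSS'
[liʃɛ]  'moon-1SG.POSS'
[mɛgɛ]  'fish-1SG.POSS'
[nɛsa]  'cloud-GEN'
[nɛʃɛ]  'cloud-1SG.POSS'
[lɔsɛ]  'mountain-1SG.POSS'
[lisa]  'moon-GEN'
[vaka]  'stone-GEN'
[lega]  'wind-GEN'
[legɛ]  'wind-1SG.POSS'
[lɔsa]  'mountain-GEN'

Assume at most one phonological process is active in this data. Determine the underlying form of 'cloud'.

/nɛʃ/

In [nɛʃɛ] and [nɛsa] the final segment of 'cloud' alternates: [ʃ] ~ [s].
The stem 'mountain' ([lɔsɛ], [lɔsa]) shows [s] unchanged in both environments, so [s] cannot be basic with [ʃ] derived before the 1SG.POSS suffix.
So /ʃ/ is underlying, and a rule of depalatalization — palato-alveolar /tʃ/ and /ʃ/ become [k] and [s] when no front vowel follows — gives [s].
Hence 'cloud' is /nɛʃ/ underlyingly.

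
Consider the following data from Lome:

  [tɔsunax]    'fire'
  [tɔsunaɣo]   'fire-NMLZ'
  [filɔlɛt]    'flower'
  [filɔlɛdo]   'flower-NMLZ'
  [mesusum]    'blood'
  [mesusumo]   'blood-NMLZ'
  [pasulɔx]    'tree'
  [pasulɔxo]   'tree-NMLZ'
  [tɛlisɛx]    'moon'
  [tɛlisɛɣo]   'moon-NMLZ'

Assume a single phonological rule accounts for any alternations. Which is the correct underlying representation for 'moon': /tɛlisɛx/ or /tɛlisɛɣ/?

The stem for 'moon' ends in [x] in [tɛlisɛx] but [ɣ] in [tɛlisɛɣo].
The stem 'tree' ([pasulɔx], [pasulɔxo]) shows [x] unchanged in both environments, so [x] cannot be basic with [ɣ] derived before the NMLZ suffix.
The alternation reflects word-final obstruent devoicing: voiced obstruents become voiceless word-finally. /ɣ/ is underlying.

/tɛlisɛɣ/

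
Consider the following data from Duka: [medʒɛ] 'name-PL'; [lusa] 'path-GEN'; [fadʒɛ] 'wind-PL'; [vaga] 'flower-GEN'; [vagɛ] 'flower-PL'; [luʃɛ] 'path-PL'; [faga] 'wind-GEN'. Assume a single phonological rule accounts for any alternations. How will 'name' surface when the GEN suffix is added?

The root 'wind' surfaces as [fadʒɛ] and [faga], with a stem-final [dʒ] ~ [g] alternation.
If /g/ were underlying and a rule turned it into [dʒ] before the PL suffix, 'flower' would also alternate; but it has [g] in both [vagɛ] and [vaga].
So /dʒ/ is underlying, and a rule of depalatalization — palato-alveolar /dʒ/ and /ʃ/ become [g] and [s] when no front vowel follows — gives [g].
From [medʒɛ] the stem 'name' is /medʒ/; when no front vowel follows this yields [mega].

[mega]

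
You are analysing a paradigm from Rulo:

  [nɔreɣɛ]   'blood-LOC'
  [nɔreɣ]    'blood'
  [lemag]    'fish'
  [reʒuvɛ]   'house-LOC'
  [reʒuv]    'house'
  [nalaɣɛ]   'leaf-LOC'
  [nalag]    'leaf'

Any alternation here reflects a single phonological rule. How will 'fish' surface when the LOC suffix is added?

[lemaɣɛ]

'leaf' shows [ɣ] ~ [g] at the end of the stem ([nalaɣɛ] vs [nalag]).
Compare 'blood', with invariant [ɣ] in [nɔreɣɛ] and [nɔreɣ]: an analysis with underlying /ɣ/ and a rule producing [g] in isolation would wrongly predict alternation here too.
The alternation reflects intervocalic spirantization: voiced stops become fricatives between vowels. /g/ is underlying.
From [lemag] the stem 'fish' is /lemag/; between vowels this yields [lemaɣɛ].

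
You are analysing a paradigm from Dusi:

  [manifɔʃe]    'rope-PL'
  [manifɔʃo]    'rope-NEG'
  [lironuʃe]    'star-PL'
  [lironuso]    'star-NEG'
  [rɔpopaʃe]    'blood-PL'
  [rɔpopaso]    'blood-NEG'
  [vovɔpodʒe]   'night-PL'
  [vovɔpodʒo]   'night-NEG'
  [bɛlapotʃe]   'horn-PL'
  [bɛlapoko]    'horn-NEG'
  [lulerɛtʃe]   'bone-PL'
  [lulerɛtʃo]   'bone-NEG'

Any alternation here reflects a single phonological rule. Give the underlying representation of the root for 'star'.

/lironus/

'star' shows [ʃ] ~ [s] at the end of the stem ([lironuʃe] vs [lironuso]).
If /ʃ/ were underlying and a rule turned it into [s] before the NEG suffix, 'rope' would also alternate; but it has [ʃ] in both [manifɔʃe] and [manifɔʃo].
So /s/ is underlying, and a rule of palatalization before a front vowel — /k/ and /s/ become palato-alveolar [tʃ] and [ʃ] before a front vowel — gives [ʃ].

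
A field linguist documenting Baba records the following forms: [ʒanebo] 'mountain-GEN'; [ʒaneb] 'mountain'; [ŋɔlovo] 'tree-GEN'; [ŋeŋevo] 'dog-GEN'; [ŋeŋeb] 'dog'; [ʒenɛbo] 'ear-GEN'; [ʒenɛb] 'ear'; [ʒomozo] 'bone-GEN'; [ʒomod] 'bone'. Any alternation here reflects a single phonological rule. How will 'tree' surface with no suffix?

The root 'dog' surfaces as [ŋeŋevo] and [ŋeŋeb], with a stem-final [v] ~ [b] alternation.
If /b/ were underlying and a rule turned it into [v] before the GEN suffix, 'ear' would also alternate; but it has [b] in both [ʒenɛbo] and [ʒenɛb].
The underlying segment must be /v/; voiced fricatives become stops word-finally, yielding [b] there.
From [ŋɔlovo] the stem 'tree' is /ŋɔlov/; word-finally this yields [ŋɔlob].

[ŋɔlob]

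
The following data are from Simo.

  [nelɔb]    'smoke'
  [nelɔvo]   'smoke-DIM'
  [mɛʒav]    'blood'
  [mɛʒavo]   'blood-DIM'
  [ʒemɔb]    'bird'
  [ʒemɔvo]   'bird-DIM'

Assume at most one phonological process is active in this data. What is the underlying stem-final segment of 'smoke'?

/b/

The root 'smoke' surfaces as [nelɔb] and [nelɔvo], with a stem-final [b] ~ [v] alternation.
The stem 'blood' ([mɛʒav], [mɛʒavo]) shows [v] unchanged in both environments, so [v] cannot be basic with [b] derived in isolation.
So /b/ is underlying, and a rule of intervocalic spirantization — voiced stops become fricatives between vowels — gives [v].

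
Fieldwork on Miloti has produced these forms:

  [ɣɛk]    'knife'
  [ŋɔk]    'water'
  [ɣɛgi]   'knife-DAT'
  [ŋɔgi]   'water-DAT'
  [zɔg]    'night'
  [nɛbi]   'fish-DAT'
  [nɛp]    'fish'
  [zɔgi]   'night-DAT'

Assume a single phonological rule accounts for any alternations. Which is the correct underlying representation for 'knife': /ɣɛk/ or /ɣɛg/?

'knife' shows [g] ~ [k] at the end of the stem ([ɣɛgi] vs [ɣɛk]).
The stem 'night' ([zɔgi], [zɔg]) shows [g] unchanged in both environments, so [g] cannot be basic with [k] derived in isolation.
So /k/ is underlying, and a rule of intervocalic voicing — voiceless stops become voiced between vowels — gives [g].

/ɣɛk/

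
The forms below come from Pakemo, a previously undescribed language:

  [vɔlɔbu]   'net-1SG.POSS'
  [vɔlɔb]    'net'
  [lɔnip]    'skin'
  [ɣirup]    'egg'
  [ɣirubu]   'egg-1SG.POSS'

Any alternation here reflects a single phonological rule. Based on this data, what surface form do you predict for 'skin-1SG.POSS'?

[lɔnibu]

'egg' shows [p] ~ [b] at the end of the stem ([ɣirup] vs [ɣirubu]).
But 'net' keeps [b] in both environments ([vɔlɔb], [vɔlɔbu]), so there is no rule changing /b/ to [p] in isolation.
So /p/ is underlying, and a rule of intervocalic voicing — voiceless stops become voiced between vowels — gives [b].
From [lɔnip] the stem 'skin' is /lɔnip/; between vowels this yields [lɔnibu].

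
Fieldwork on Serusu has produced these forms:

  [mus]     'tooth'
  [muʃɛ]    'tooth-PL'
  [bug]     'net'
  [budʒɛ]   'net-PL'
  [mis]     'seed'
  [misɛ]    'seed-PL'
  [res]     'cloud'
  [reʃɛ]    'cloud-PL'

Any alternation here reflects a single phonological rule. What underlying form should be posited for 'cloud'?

/reʃ/

The stem for 'cloud' ends in [s] in [res] but [ʃ] in [reʃɛ].
But 'seed' keeps [s] in both environments ([mis], [misɛ]), so there is no rule changing /s/ to [ʃ] before the PL suffix.
Therefore /ʃ/ is basic and [s] is derived by depalatalization (palato-alveolar /dʒ/ and /ʃ/ become [g] and [s] when no front vowel follows).
The underlying form of 'cloud' is therefore /reʃ/.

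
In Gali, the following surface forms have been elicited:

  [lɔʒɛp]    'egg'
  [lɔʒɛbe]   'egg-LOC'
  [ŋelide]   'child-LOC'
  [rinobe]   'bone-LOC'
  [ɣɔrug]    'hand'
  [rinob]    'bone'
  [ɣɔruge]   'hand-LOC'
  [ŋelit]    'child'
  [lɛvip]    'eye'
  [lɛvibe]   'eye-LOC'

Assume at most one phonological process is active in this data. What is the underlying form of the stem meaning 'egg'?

In [lɔʒɛbe] and [lɔʒɛp] the final segment of 'egg' alternates: [b] ~ [p].
Compare 'bone', with invariant [b] in [rinobe] and [rinob]: an analysis with underlying /b/ and a rule producing [p] in isolation would wrongly predict alternation here too.
The underlying segment must be /p/; voiceless stops become voiced between vowels, yielding [b] there.

/lɔʒɛp/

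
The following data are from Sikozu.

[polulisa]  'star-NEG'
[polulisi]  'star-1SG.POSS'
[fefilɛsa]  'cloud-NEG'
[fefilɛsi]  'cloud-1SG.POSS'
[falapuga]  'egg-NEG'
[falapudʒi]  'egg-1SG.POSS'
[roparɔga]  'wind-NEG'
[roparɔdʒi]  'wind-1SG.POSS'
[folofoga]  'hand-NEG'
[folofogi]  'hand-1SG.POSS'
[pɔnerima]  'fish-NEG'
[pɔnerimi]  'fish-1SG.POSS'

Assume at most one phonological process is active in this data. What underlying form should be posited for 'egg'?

In [falapuga] and [falapudʒi] the final segment of 'egg' alternates: [g] ~ [dʒ].
But 'hand' keeps [g] in both environments ([folofoga], [folofogi]), so there is no rule changing /g/ to [dʒ] before the 1SG.POSS suffix.
The underlying segment must be /dʒ/; palato-alveolar /dʒ/ becomes [g] when no front vowel follows, yielding [g] there.
The underlying form of 'egg' is therefore /falapudʒ/.

/falapudʒ/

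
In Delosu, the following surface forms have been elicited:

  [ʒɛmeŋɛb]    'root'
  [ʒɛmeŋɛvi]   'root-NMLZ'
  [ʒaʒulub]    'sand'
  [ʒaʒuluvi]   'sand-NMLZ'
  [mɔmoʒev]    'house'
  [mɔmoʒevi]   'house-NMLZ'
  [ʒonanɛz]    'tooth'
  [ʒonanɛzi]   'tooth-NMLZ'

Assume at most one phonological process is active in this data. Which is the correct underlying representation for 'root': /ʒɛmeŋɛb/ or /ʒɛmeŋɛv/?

The stem for 'root' ends in [b] in [ʒɛmeŋɛb] but [v] in [ʒɛmeŋɛvi].
Compare 'house', with invariant [v] in [mɔmoʒev] and [mɔmoʒevi]: an analysis with underlying /v/ and a rule producing [b] in isolation would wrongly predict alternation here too.
Therefore /b/ is basic and [v] is derived by intervocalic spirantization (voiced stops become fricatives between vowels).

/ʒɛmeŋɛb/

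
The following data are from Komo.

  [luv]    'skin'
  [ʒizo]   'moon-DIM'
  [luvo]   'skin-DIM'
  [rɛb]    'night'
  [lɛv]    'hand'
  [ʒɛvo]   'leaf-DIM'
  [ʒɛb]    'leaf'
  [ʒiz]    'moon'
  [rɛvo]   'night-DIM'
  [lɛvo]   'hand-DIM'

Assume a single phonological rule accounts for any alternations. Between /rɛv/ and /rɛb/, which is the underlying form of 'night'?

'night' shows [b] ~ [v] at the end of the stem ([rɛb] vs [rɛvo]).
Compare 'skin', with invariant [v] in [luv] and [luvo]: an analysis with underlying /v/ and a rule producing [b] in isolation would wrongly predict alternation here too.
The underlying segment must be /b/; voiced stops become fricatives between vowels, yielding [v] there.

/rɛb/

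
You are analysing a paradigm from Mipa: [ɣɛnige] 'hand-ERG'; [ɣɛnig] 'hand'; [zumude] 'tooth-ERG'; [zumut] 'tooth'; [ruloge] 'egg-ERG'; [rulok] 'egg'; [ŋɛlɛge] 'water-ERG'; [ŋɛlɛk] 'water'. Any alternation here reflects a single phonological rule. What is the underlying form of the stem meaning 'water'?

The stem for 'water' ends in [g] in [ŋɛlɛge] but [k] in [ŋɛlɛk].
The stem 'hand' ([ɣɛnige], [ɣɛnig]) shows [g] unchanged in both environments, so [g] cannot be basic with [k] derived in isolation.
The alternation reflects intervocalic voicing: voiceless stops become voiced between vowels. /k/ is underlying.

/ŋɛlɛk/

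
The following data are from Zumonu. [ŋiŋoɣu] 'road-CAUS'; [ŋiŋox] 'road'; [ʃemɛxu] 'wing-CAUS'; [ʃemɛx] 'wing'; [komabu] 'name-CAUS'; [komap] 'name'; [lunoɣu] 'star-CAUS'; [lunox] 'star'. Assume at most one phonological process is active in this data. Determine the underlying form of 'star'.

/lunoɣ/

The stem for 'star' ends in [ɣ] in [lunoɣu] but [x] in [lunox].
Compare 'wing', with invariant [x] in [ʃemɛxu] and [ʃemɛx]: an analysis with underlying /x/ and a rule producing [ɣ] before the CAUS suffix would wrongly predict alternation here too.
The underlying segment must be /ɣ/; voiced obstruents become voiceless word-finally, yielding [x] there.
So 'star' = /lunoɣ/.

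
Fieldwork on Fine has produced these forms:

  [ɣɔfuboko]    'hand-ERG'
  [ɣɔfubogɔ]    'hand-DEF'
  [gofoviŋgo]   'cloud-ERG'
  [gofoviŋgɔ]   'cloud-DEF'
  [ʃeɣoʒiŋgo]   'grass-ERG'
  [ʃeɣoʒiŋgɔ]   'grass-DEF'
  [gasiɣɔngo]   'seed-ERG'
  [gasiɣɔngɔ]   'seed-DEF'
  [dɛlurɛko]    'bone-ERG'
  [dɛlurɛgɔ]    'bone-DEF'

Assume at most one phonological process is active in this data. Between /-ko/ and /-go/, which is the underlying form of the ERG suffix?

The ERG suffix surfaces as [-go] and [-ko], depending on the final segment of the stem.
The DEF suffix, which begins with [g], is invariant after every stem; so [g] is not altered by any rule here.
The ERG suffix is therefore /-ko/ underlyingly, with post-nasal voicing: voiceless stops become voiced after a nasal.

/-ko/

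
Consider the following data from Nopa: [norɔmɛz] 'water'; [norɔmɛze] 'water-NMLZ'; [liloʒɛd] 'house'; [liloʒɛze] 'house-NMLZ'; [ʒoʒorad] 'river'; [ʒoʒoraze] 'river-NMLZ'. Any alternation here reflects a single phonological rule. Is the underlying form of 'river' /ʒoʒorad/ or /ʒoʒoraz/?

/ʒoʒorad/

The root 'river' surfaces as [ʒoʒorad] and [ʒoʒoraze], with a stem-final [d] ~ [z] alternation.
Compare 'water', with invariant [z] in [norɔmɛz] and [norɔmɛze]: an analysis with underlying /z/ and a rule producing [d] in isolation would wrongly predict alternation here too.
Therefore /d/ is basic and [z] is derived by intervocalic spirantization (voiced stops become fricatives between vowels).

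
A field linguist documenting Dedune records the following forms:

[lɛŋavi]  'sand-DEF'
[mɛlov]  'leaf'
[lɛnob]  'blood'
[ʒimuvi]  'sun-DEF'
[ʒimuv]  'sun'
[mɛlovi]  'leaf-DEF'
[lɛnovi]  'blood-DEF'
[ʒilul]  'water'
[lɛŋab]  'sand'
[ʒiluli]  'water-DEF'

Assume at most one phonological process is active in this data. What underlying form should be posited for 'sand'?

/lɛŋab/

The root 'sand' surfaces as [lɛŋab] and [lɛŋavi], with a stem-final [b] ~ [v] alternation.
If /v/ were underlying and a rule turned it into [b] in isolation, 'sun' would also alternate; but it has [v] in both [ʒimuv] and [ʒimuvi].
So /b/ is underlying, and a rule of intervocalic spirantization — voiced stops become fricatives between vowels — gives [v].
So 'sand' = /lɛŋab/.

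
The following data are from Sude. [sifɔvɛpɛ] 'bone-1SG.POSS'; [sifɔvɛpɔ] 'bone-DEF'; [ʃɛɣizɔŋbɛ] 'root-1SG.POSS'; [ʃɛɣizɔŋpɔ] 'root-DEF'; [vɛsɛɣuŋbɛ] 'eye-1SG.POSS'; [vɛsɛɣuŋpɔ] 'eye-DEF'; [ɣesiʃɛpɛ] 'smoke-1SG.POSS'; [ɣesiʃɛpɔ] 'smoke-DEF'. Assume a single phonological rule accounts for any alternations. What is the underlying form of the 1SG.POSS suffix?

The 1SG.POSS suffix surfaces as [-bɛ] and [-pɛ], depending on the final segment of the stem.
The DEF suffix, which begins with [p], is invariant after every stem; so [p] is not altered by any rule here.
The 1SG.POSS suffix is therefore /-bɛ/ underlyingly, with post-vocalic devoicing: voiced stops become voiceless after a vowel.

/-bɛ/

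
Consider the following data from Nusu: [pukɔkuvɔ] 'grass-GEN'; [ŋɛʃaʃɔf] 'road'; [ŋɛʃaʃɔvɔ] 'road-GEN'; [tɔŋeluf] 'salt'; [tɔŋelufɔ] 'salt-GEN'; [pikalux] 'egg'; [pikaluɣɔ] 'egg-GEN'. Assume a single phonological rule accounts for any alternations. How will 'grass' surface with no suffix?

The root 'road' surfaces as [ŋɛʃaʃɔf] and [ŋɛʃaʃɔvɔ], with a stem-final [f] ~ [v] alternation.
But 'salt' keeps [f] in both environments ([tɔŋeluf], [tɔŋelufɔ]), so there is no rule changing /f/ to [v] before the GEN suffix.
So /v/ is underlying, and a rule of word-final obstruent devoicing — voiced obstruents become voiceless word-finally — gives [f].
The one attested form of 'grass', [pukɔkuvɔ], shows underlying /pukɔkuv/. Applying the same rule word-finally gives [pukɔkuf].

[pukɔkuf]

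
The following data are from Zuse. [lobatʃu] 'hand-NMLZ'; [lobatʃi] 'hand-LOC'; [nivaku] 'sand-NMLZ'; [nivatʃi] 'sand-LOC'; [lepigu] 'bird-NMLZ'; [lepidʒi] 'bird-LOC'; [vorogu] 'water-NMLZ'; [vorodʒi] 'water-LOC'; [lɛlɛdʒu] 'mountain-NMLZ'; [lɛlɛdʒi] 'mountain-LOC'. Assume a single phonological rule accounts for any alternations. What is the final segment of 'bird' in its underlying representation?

'bird' shows [g] ~ [dʒ] at the end of the stem ([lepigu] vs [lepidʒi]).
The stem 'mountain' ([lɛlɛdʒu], [lɛlɛdʒi]) shows [dʒ] unchanged in both environments, so [dʒ] cannot be basic with [g] derived before the NMLZ suffix.
The alternation reflects palatalization before a front vowel: /k/ and /g/ become palato-alveolar [tʃ] and [dʒ] before a front vowel. /g/ is underlying.

/g/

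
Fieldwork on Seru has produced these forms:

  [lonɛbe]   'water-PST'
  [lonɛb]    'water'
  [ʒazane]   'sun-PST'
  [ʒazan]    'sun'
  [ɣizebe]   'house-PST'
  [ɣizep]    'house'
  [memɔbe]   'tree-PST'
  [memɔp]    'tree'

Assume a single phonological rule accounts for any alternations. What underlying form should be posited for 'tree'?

/memɔp/

The stem for 'tree' ends in [b] in [memɔbe] but [p] in [memɔp].
The stem 'water' ([lonɛbe], [lonɛb]) shows [b] unchanged in both environments, so [b] cannot be basic with [p] derived in isolation.
The underlying segment must be /p/; voiceless stops become voiced between vowels, yielding [b] there.
So 'tree' = /memɔp/.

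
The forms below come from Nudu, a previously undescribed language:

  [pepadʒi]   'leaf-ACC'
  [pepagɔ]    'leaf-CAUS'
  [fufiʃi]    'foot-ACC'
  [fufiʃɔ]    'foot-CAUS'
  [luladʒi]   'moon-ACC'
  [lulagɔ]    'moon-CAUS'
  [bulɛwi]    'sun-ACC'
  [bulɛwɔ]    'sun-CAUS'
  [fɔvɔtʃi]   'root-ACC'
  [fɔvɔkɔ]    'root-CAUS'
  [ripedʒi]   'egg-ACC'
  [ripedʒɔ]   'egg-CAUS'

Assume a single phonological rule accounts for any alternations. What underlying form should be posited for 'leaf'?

/pepag/

The root 'leaf' surfaces as [pepadʒi] and [pepagɔ], with a stem-final [dʒ] ~ [g] alternation.
But 'egg' keeps [dʒ] in both environments ([ripedʒi], [ripedʒɔ]), so there is no rule changing /dʒ/ to [g] before the CAUS suffix.
The alternation reflects palatalization before a front vowel: /k/ and /g/ become palato-alveolar [tʃ] and [dʒ] before a front vowel. /g/ is underlying.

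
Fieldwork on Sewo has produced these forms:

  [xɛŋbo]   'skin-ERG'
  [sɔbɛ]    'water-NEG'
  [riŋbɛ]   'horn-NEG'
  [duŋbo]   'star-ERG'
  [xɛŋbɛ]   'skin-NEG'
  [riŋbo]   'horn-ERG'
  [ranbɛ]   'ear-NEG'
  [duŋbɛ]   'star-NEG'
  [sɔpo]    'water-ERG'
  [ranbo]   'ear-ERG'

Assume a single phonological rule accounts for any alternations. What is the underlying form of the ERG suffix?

The ERG suffix surfaces as [-bo] and [-po], depending on the final segment of the stem.
By contrast the NEG suffix keeps its initial [b] throughout — that segment must be underlying.
The ERG suffix is therefore /-po/ underlyingly, with post-nasal voicing: voiceless stops become voiced after a nasal.

/-po/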